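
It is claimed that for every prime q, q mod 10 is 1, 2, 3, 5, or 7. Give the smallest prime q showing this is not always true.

A counterexample is any prime q such that the claim fails; we check each in order.
q = 2: 2 mod 10 = 2.
q = 3: 3 mod 10 = 3.
q = 5: 5 mod 10 = 5.
q = 7: 7 mod 10 = 7.
q = 11: 11 mod 10 = 1.
q = 13: 13 mod 10 = 3.
q = 17: 17 mod 10 = 7.
q = 19: 19 mod 10 = 9 — not in {1, 2, 3, 5, 7}.
Thus q = 19 disproves the claim, and no smaller q works.

q = 19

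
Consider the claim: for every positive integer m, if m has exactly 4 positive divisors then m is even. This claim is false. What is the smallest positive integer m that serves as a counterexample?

m = 6: divisors of 6: 1, 2, 3, 6; 6 is even.
m = 8: divisors of 8: 1, 2, 4, 8; 8 is even.
m = 10: divisors of 10: 1, 2, 5, 10; 10 is even.
m = 14: divisors of 14: 1, 2, 7, 14; 14 is even.
m = 15: divisors of 15: 1, 3, 5, 15; 15 is odd.

m = 15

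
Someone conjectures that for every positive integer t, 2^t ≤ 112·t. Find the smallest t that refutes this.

t = 11

We need the least positive integer t for which 2^t > 112·t.
For t = 1, 2, 3, 4, 5, 6, 7, 8, 9, 10 the conclusion holds.
t = 11: 2^t = 2048 and 112·t = 1232, so 2048 > 1232.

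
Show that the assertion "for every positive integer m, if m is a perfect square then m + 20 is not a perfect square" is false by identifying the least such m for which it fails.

m = 1: 1 + 20 = 21, not a perfect square.
m = 4: 4 + 20 = 24, not a perfect square.
m = 9: 9 + 20 = 29, not a perfect square.
m = 16: 16 = 4² and 16 + 20 = 36 = 6².
So m = 16 is the smallest counterexample.

m = 16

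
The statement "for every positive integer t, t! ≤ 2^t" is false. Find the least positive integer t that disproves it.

t = 4

Check each positive integer t in order until t! > 2^t.
t = 1: t! = 1 and 2^t = 2, so 1 ≤ 2.
t = 2: t! = 2 and 2^t = 4, so 2 ≤ 4.
t = 3: t! = 6 and 2^t = 8, so 6 ≤ 8.
t = 4: t! = 24 and 2^t = 16, so 24 > 16.
Thus t = 4 disproves the claim, and no smaller t works.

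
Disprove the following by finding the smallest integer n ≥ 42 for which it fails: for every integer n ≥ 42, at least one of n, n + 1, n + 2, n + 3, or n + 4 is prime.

We need the least integer n ≥ 42 for which n, n + 1, n + 2, n + 3, n + 4 are all composite.
For n = 42, 43, 44, 45, 46, 47 the conclusion holds.
n = 48: 48 = 2 × 24; 49 = 7 × 7; 50 = 2 × 25; 51 = 3 × 17; 52 = 2 × 26 — all composite.

n = 48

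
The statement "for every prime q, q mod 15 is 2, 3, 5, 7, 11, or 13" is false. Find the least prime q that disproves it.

q = 19

For q = 2, 3, 5, 7, 11, 13, 17 the conclusion holds.
q = 19: 19 mod 15 = 4 — not in {2, 3, 5, 7, 11, 13}.
So q = 19 is the smallest counterexample.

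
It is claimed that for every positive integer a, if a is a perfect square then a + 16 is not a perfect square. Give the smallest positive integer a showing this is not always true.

a = 9

A counterexample is any positive integer a such that a is a perfect square but a + 16 is a perfect square; we check each in order.
a = 1: 1 + 16 = 17, not a perfect square.
a = 4: 4 + 16 = 20, not a perfect square.
a = 9: 9 = 3² and 9 + 16 = 25 = 5².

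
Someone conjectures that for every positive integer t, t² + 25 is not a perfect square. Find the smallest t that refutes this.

Check each positive integer t in order until t² + 25 is a perfect square.
For t = 1, 2, 3, 4, …, 9, 10, 11 the conclusion holds.
t = 12: 12² + 25 = 169 = 13², a perfect square.
So t = 12 is the smallest counterexample.

t = 12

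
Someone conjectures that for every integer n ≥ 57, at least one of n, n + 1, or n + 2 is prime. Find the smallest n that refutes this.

We need the least integer n ≥ 57 for which n, n + 1, n + 2 are all composite.
For n = 57, 58, 59, 60, 61 the conclusion holds.
n = 62: 62 = 2 × 31; 63 = 3 × 21; 64 = 2 × 32 — all composite.

n = 62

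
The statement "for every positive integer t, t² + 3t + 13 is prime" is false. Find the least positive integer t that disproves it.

We need the least positive integer t for which t² + 3t + 13 is not prime.
For t = 1, 2, 3, 4, 5, 6, 7, 8 the conclusion holds.
t = 9: t² + 3t + 13 = 121 = 11 × 11, composite.
Hence t = 9 is a counterexample.

t = 9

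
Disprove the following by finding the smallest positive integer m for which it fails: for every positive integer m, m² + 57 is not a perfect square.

A counterexample is any positive integer m such that m² + 57 is a perfect square; we check each in order.
m = 1: 1² + 57 = 58, not a perfect square.
m = 2: 2² + 57 = 61, not a perfect square.
m = 3: 3² + 57 = 66, not a perfect square.
m = 4: 4² + 57 = 73, not a perfect square.
m = 5: 5² + 57 = 82, not a perfect square.
m = 6: 6² + 57 = 93, not a perfect square.
m = 7: 7² + 57 = 106, not a perfect square.
m = 8: 8² + 57 = 121 = 11², a perfect square.
Thus m = 8 disproves the claim, and no smaller m works.

m = 8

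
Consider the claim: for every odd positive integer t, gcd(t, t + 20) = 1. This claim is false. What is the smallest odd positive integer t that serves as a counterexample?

A counterexample is any odd positive integer t such that gcd(t, t + 20) > 1; we check each in order.
t = 1: gcd(1, 21) = 1.
t = 3: gcd(3, 23) = 1.
t = 5: gcd(5, 25) = 5.
Hence t = 5 is a counterexample.

t = 5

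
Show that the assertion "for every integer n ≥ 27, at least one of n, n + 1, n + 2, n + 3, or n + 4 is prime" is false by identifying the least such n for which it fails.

We need the least integer n ≥ 27 for which n, n + 1, n + 2, n + 3, n + 4 are all composite.
n = 27: 29 is prime.
n = 28: 29 is prime.
n = 29: 29 is prime.
n = 30: 31 is prime.
n = 31: 31 is prime.
n = 32: 32 = 2 × 16; 33 = 3 × 11; 34 = 2 × 17; 35 = 5 × 7; 36 = 2 × 18 — all composite.

n = 32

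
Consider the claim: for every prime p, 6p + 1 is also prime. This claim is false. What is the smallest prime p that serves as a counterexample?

p = 19

The first 7 eligible values, up to p = 17, all satisfy the conclusion.
p = 19: 6p + 1 = 115 = 5 × 23, not prime.
Hence p = 19 is a counterexample.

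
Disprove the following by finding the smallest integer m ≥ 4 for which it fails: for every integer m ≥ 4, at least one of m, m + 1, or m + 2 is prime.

m = 8

m = 4: 5 is prime.
m = 5: 5 is prime.
m = 6: 7 is prime.
m = 7: 7 is prime.
m = 8: 8 = 2 × 4; 9 = 3 × 3; 10 = 2 × 5 — all composite.
Hence m = 8 is a counterexample.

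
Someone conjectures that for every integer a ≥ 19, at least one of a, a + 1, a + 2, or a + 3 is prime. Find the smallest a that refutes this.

a = 24

A counterexample is any integer a ≥ 19 such that a, a + 1, a + 2, a + 3 are all composite; we check each in order.
For a = 19, 20, 21, 22, 23 the conclusion holds.
a = 24: 24 = 2 × 12; 25 = 5 × 5; 26 = 2 × 13; 27 = 3 × 9 — all composite.
So a = 24 is the smallest counterexample.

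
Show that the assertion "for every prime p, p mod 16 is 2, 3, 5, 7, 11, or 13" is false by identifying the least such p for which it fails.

p = 17

Check each prime p in order until the claim fails.
p = 2: 2 mod 16 = 2.
p = 3: 3 mod 16 = 3.
p = 5: 5 mod 16 = 5.
p = 7: 7 mod 16 = 7.
p = 11: 11 mod 16 = 11.
p = 13: 13 mod 16 = 13.
p = 17: 17 mod 16 = 1 — not in {2, 3, 5, 7, 11, 13}.
Thus p = 17 disproves the claim, and no smaller p works.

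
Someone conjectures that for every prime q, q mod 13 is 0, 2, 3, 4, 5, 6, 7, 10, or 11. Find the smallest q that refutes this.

A counterexample is any prime q such that the claim fails; we check each in order.
The first 14 eligible values, up to q = 43, all satisfy the conclusion.
q = 47: 47 mod 13 = 8 — not in {0, 2, 3, 4, 5, 6, 7, 10, 11}.

q = 47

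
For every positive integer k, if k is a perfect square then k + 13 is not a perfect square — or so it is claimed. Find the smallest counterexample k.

We need the least positive integer k for which k is a perfect square but k + 13 is a perfect square.
The first 5 eligible values, up to k = 25, all satisfy the conclusion.
k = 36: 36 = 6² and 36 + 13 = 49 = 7².
Hence k = 36 is a counterexample.

k = 36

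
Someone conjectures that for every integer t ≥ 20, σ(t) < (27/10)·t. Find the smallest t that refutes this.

For t = 20, 21, 22, 23, …, 57, 58, 59 the conclusion holds.
t = 60: σ(60) = 168; 168 ≥ 162.
So t = 60 is the smallest counterexample.

t = 60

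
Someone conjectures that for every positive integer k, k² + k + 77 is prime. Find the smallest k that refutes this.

A counterexample is any positive integer k such that k² + k + 77 is not prime; we check each in order.
For k = 1, 2, 3, 4, 5 the conclusion holds.
k = 6: k² + k + 77 = 119 = 7 × 17, composite.
Thus k = 6 disproves the claim, and no smaller k works.

k = 6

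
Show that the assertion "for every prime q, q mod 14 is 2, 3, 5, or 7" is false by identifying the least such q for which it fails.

A counterexample is any prime q such that the claim fails; we check each in order.
q = 2: 2 mod 14 = 2.
q = 3: 3 mod 14 = 3.
q = 5: 5 mod 14 = 5.
q = 7: 7 mod 14 = 7.
q = 11: 11 mod 14 = 11 — not in {2, 3, 5, 7}.

q = 11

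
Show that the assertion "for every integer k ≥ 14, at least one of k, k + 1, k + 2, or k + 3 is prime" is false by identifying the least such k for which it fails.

k = 24

The first 10 eligible values, up to k = 23, all satisfy the conclusion.
k = 24: 24 = 2 × 12; 25 = 5 × 5; 26 = 2 × 13; 27 = 3 × 9 — all composite.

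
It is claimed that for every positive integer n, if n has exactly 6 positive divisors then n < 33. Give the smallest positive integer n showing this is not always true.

n = 44

A counterexample is any positive integer n such that n has exactly 6 positive divisors but the claim fails; we check each in order.
The first 5 eligible values, up to n = 32, all satisfy the conclusion.
n = 44: τ(44) = 6; 44 ≥ 33.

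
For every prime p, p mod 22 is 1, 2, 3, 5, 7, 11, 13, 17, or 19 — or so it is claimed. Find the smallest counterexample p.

For p = 2, 3, 5, 7, 11, 13, 17, 19, 23, 29 the conclusion holds.
p = 31: 31 mod 22 = 9 — not in {1, 2, 3, 5, 7, 11, 13, 17, 19}.

p = 31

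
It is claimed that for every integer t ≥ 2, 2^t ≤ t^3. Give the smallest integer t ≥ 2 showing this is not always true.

t = 10

The first 8 eligible values, up to t = 9, all satisfy the conclusion.
t = 10: 2^t = 1024 and t^3 = 1000, so 1024 > 1000.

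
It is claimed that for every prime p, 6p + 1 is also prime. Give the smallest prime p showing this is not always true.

Check each prime p in order until 6p + 1 is not prime.
For p = 2, 3, 5, 7, 11, 13, 17 the conclusion holds.
p = 19: 6p + 1 = 115 = 5 × 23, not prime.

p = 19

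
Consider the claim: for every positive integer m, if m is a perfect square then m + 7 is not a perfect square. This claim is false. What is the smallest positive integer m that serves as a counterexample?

m = 9

m = 1: 1 + 7 = 8, not a perfect square.
m = 4: 4 + 7 = 11, not a perfect square.
m = 9: 9 = 3² and 9 + 7 = 16 = 4².
So m = 9 is the smallest counterexample.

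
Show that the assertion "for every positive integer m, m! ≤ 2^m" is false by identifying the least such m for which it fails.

m = 4

Check each positive integer m in order until m! > 2^m.
For m = 1, 2, 3 the conclusion holds.
m = 4: m! = 24 and 2^m = 16, so 24 > 16.
Hence m = 4 is a counterexample.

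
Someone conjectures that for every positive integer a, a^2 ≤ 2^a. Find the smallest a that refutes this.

a = 3

We need the least positive integer a for which a^2 > 2^a.
a = 1: a^2 = 1 and 2^a = 2, so 1 ≤ 2.
a = 2: a^2 = 4 and 2^a = 4, so 4 ≤ 4.
a = 3: a^2 = 9 and 2^a = 8, so 9 > 8.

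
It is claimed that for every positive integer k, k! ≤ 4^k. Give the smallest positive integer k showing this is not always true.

k = 9

The first 8 eligible values, up to k = 8, all satisfy the conclusion.
k = 9: k! = 362880 and 4^k = 262144, so 362880 > 262144.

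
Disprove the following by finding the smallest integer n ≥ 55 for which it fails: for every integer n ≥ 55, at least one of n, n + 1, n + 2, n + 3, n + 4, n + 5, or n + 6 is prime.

n = 90

A counterexample is any integer n ≥ 55 such that n, n + 1, n + 2, n + 3, n + 4, n + 5, n + 6 are all composite; we check each in order.
For n = 55, 56, 57, 58, …, 87, 88, 89 the conclusion holds.
n = 90: 90 = 2 × 45; 91 = 7 × 13; 92 = 2 × 46; 93 = 3 × 31; 94 = 2 × 47; 95 = 5 × 19; 96 = 2 × 48 — all composite.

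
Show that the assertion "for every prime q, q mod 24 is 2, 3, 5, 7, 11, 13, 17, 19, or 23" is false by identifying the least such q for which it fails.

q = 73

We need the least prime q for which the claim fails.
For q = 2, 3, 5, 7, …, 61, 67, 71 the conclusion holds.
q = 73: 73 mod 24 = 1 — not in {2, 3, 5, 7, 11, 13, 17, 19, 23}.
Thus q = 73 disproves the claim, and no smaller q works.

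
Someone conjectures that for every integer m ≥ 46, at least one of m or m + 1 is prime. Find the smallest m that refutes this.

A counterexample is any integer m ≥ 46 such that m, m + 1 are both composite; we check each in order.
For m = 46, 47 the conclusion holds.
m = 48: 48 = 2 × 24; 49 = 7 × 7 — both composite.
Hence m = 48 is a counterexample.

m = 48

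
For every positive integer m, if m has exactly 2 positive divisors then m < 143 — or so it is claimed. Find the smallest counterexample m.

m = 149

For m = 2, 3, 5, 7, …, 131, 137, 139 the conclusion holds.
m = 149: τ(149) = 2; 149 ≥ 143.
So m = 149 is the smallest counterexample.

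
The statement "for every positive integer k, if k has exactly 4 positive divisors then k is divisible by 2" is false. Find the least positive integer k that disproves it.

We need the least positive integer k for which k has exactly 4 positive divisors but k is not divisible by 2.
The first 4 eligible values, up to k = 14, all satisfy the conclusion.
k = 15: τ(15) = 4; 15 mod 2 = 1.
Hence k = 15 is a counterexample.

k = 15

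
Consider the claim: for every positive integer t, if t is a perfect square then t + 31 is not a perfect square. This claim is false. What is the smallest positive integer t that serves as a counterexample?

t = 225

We need the least positive integer t for which t is a perfect square but t + 31 is a perfect square.
For t = 1, 4, 9, 16, …, 144, 169, 196 the conclusion holds.
t = 225: 225 = 15² and 225 + 31 = 256 = 16².
Hence t = 225 is a counterexample.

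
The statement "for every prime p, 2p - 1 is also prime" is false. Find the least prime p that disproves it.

Check each prime p in order until 2p - 1 is not prime.
For p = 2, 3 the conclusion holds.
p = 5: 2p - 1 = 9 = 3 × 3, not prime.
So p = 5 is the smallest counterexample.

p = 5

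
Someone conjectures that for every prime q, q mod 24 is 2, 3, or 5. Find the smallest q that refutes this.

q = 7

For q = 2, 3, 5 the conclusion holds.
q = 7: 7 mod 24 = 7 — not in {2, 3, 5}.
Thus q = 7 disproves the claim, and no smaller q works.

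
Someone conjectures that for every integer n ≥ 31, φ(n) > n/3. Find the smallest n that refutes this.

n = 36

We need the least integer n ≥ 31 for which the claim fails.
n = 31: φ(31) = 30 and 31/3 = 31/3, so φ(31) > 31/3.
n = 32: φ(32) = 16 and 32/3 = 32/3, so φ(32) > 32/3.
n = 33: φ(33) = 20 and 33/3 = 11, so φ(33) > 33/3.
n = 34: φ(34) = 16 and 34/3 = 34/3, so φ(34) > 34/3.
n = 35: φ(35) = 24 and 35/3 = 35/3, so φ(35) > 35/3.
n = 36: φ(36) = 12 and 36/3 = 12, so φ(36) ≤ 36/3.
So n = 36 is the smallest counterexample.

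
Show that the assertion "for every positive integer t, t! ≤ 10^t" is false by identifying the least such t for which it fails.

t = 25

A counterexample is any positive integer t such that t! > 10^t; we check each in order.
For t = 1, 2, 3, 4, …, 22, 23, 24 the conclusion holds.
t = 25: t! = 15511210043330985984000000 and 10^t = 10000000000000000000000000, so 15511210043330985984000000 > 10000000000000000000000000.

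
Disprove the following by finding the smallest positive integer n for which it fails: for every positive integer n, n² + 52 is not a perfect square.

n = 12

The first 11 eligible values, up to n = 11, all satisfy the conclusion.
n = 12: 12² + 52 = 196 = 14², a perfect square.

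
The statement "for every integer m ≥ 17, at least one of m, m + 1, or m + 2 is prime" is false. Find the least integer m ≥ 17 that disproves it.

m = 17: 17 is prime.
m = 18: 19 is prime.
m = 19: 19 is prime.
m = 20: 20 = 2 × 10; 21 = 3 × 7; 22 = 2 × 11 — all composite.
Thus m = 20 disproves the claim, and no smaller m works.

m = 20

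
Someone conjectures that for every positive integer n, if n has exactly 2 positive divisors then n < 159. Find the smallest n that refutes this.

A counterexample is any positive integer n such that n has exactly 2 positive divisors but the claim fails; we check each in order.
The first 37 eligible values, up to n = 157, all satisfy the conclusion.
n = 163: τ(163) = 2; 163 ≥ 159.
Hence n = 163 is a counterexample.

n = 163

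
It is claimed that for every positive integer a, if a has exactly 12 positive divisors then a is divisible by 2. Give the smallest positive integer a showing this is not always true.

For a = 60, 72, 84, 90, …, 294, 306, 308 the conclusion holds.
a = 315: τ(315) = 12; 315 mod 2 = 1.
So a = 315 is the smallest counterexample.

a = 315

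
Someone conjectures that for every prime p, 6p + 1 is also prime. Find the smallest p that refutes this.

p = 19

The first 7 eligible values, up to p = 17, all satisfy the conclusion.
p = 19: 6p + 1 = 115 = 5 × 23, not prime.
So p = 19 is the smallest counterexample.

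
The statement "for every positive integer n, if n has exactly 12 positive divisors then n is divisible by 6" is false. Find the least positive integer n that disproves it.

A counterexample is any positive integer n such that n has exactly 12 positive divisors but n is not divisible by 6; we check each in order.
The first 8 eligible values, up to n = 132, all satisfy the conclusion.
n = 140: τ(140) = 12; 140 mod 6 = 2.
Thus n = 140 disproves the claim, and no smaller n works.

n = 140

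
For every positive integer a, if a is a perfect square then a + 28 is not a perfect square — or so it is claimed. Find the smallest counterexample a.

We need the least positive integer a for which a is a perfect square but a + 28 is a perfect square.
The first 5 eligible values, up to a = 25, all satisfy the conclusion.
a = 36: 36 = 6² and 36 + 28 = 64 = 8².
So a = 36 is the smallest counterexample.

a = 36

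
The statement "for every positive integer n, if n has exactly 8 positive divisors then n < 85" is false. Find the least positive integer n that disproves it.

We need the least positive integer n for which n has exactly 8 positive divisors but the claim fails.
The first 9 eligible values, up to n = 78, all satisfy the conclusion.
n = 88: τ(88) = 8; 88 ≥ 85.
So n = 88 is the smallest counterexample.

n = 88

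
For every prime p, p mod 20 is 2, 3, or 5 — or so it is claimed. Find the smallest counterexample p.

p = 7

Check each prime p in order until the claim fails.
p = 2: 2 mod 20 = 2.
p = 3: 3 mod 20 = 3.
p = 5: 5 mod 20 = 5.
p = 7: 7 mod 20 = 7 — not in {2, 3, 5}.
So p = 7 is the smallest counterexample.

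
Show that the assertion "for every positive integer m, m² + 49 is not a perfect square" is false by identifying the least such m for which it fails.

We need the least positive integer m for which m² + 49 is a perfect square.
For m = 1, 2, 3, 4, …, 21, 22, 23 the conclusion holds.
m = 24: 24² + 49 = 625 = 25², a perfect square.
Hence m = 24 is a counterexample.

m = 24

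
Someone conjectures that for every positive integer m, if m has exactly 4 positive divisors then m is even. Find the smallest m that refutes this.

Check each positive integer m in order until m has exactly 4 positive divisors but m is odd.
For m = 6, 8, 10, 14 the conclusion holds.
m = 15: divisors of 15: 1, 3, 5, 15; 15 is odd.
So m = 15 is the smallest counterexample.

m = 15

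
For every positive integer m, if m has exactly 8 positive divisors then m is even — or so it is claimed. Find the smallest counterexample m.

We need the least positive integer m for which m has exactly 8 positive divisors but m is odd.
For m = 24, 30, 40, 42, …, 88, 102, 104 the conclusion holds.
m = 105: divisors of 105: 1, 3, 5, 7, 15, 21, 35, 105; 105 is odd.
So m = 105 is the smallest counterexample.

m = 105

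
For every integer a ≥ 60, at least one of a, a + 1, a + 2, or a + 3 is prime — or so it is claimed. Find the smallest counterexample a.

a = 62

A counterexample is any integer a ≥ 60 such that a, a + 1, a + 2, a + 3 are all composite; we check each in order.
a = 60: 61 is prime.
a = 61: 61 is prime.
a = 62: 62 = 2 × 31; 63 = 3 × 21; 64 = 2 × 32; 65 = 5 × 13 — all composite.
Thus a = 62 disproves the claim, and no smaller a works.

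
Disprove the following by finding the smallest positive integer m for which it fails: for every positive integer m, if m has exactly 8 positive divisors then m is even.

For m = 24, 30, 40, 42, …, 88, 102, 104 the conclusion holds.
m = 105: divisors of 105: 1, 3, 5, 7, 15, 21, 35, 105; 105 is odd.

m = 105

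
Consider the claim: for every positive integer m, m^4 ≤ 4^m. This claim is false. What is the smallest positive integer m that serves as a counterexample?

We need the least positive integer m for which m^4 > 4^m.
For m = 1, 2 the conclusion holds.
m = 3: m^4 = 81 and 4^m = 64, so 81 > 64.

m = 3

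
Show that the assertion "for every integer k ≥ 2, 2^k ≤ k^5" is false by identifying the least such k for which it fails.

k = 23

Check each integer k ≥ 2 in order until 2^k > k^5.
For k = 2, 3, 4, 5, …, 20, 21, 22 the conclusion holds.
k = 23: 2^k = 8388608 and k^5 = 6436343, so 8388608 > 6436343.
So k = 23 is the smallest counterexample.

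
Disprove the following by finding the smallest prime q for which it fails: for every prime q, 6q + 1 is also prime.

q = 19

Check each prime q in order until 6q + 1 is not prime.
The first 7 eligible values, up to q = 17, all satisfy the conclusion.
q = 19: 6q + 1 = 115 = 5 × 23, not prime.
Thus q = 19 disproves the claim, and no smaller q works.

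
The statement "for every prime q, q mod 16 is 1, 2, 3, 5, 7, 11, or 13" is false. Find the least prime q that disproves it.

For q = 2, 3, 5, 7, 11, 13, 17, 19, 23, 29 the conclusion holds.
q = 31: 31 mod 16 = 15 — not in {1, 2, 3, 5, 7, 11, 13}.
Hence q = 31 is a counterexample.

q = 31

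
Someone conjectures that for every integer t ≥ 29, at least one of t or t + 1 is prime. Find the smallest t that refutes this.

t = 32

A counterexample is any integer t ≥ 29 such that t, t + 1 are both composite; we check each in order.
t = 29: 29 is prime.
t = 30: 31 is prime.
t = 31: 31 is prime.
t = 32: 32 = 2 × 16; 33 = 3 × 11 — both composite.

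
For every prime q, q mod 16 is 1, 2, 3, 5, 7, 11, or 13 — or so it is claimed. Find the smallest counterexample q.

We need the least prime q for which the claim fails.
For q = 2, 3, 5, 7, 11, 13, 17, 19, 23, 29 the conclusion holds.
q = 31: 31 mod 16 = 15 — not in {1, 2, 3, 5, 7, 11, 13}.

q = 31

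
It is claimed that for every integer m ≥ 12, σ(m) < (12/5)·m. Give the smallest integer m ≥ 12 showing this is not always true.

m = 24

For m = 12, 13, 14, 15, …, 21, 22, 23 the conclusion holds.
m = 24: σ(24) = 60; 60 ≥ 288/5.
Hence m = 24 is a counterexample.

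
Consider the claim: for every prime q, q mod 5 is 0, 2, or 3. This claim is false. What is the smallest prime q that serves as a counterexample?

For q = 2, 3, 5, 7 the conclusion holds.
q = 11: 11 mod 5 = 1 — not in {0, 2, 3}.

q = 11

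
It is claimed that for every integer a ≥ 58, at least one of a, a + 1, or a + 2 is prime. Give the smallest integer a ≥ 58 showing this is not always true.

We need the least integer a ≥ 58 for which a, a + 1, a + 2 are all composite.
The first 4 eligible values, up to a = 61, all satisfy the conclusion.
a = 62: 62 = 2 × 31; 63 = 3 × 21; 64 = 2 × 32 — all composite.
Thus a = 62 disproves the claim, and no smaller a works.

a = 62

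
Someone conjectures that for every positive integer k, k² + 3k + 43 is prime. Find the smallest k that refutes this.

k = 39

The first 38 eligible values, up to k = 38, all satisfy the conclusion.
k = 39: k² + 3k + 43 = 1681 = 41 × 41, composite.
So k = 39 is the smallest counterexample.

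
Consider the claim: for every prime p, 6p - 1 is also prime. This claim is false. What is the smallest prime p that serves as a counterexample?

p = 11

A counterexample is any prime p such that 6p - 1 is not prime; we check each in order.
For p = 2, 3, 5, 7 the conclusion holds.
p = 11: 6p - 1 = 65 = 5 × 13, not prime.
Thus p = 11 disproves the claim, and no smaller p works.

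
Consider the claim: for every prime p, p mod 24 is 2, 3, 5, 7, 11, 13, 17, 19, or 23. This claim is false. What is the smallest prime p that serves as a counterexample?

p = 73

For p = 2, 3, 5, 7, …, 61, 67, 71 the conclusion holds.
p = 73: 73 mod 24 = 1 — not in {2, 3, 5, 7, 11, 13, 17, 19, 23}.
Thus p = 73 disproves the claim, and no smaller p works.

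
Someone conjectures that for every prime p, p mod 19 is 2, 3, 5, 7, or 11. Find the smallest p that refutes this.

Check each prime p in order until the claim fails.
For p = 2, 3, 5, 7, 11 the conclusion holds.
p = 13: 13 mod 19 = 13 — not in {2, 3, 5, 7, 11}.

p = 13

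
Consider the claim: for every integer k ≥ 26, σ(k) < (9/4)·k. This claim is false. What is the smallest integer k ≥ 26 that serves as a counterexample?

We need the least integer k ≥ 26 for which the claim fails.
k = 26: σ(26) = 42; 42 < 117/2.
k = 27: σ(27) = 40; 40 < 243/4.
k = 28: σ(28) = 56; 56 < 63.
k = 29: σ(29) = 30; 30 < 261/4.
k = 30: σ(30) = 72; 72 ≥ 135/2.

k = 30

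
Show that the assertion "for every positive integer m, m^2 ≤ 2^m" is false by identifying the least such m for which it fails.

m = 3

A counterexample is any positive integer m such that m^2 > 2^m; we check each in order.
For m = 1, 2 the conclusion holds.
m = 3: m^2 = 9 and 2^m = 8, so 9 > 8.
Hence m = 3 is a counterexample.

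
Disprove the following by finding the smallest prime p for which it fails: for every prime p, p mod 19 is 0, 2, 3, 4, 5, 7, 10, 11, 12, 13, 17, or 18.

p = 47

Check each prime p in order until the claim fails.
The first 14 eligible values, up to p = 43, all satisfy the conclusion.
p = 47: 47 mod 19 = 9 — not in {0, 2, 3, 4, 5, 7, 10, 11, 12, 13, 17, 18}.
So p = 47 is the smallest counterexample.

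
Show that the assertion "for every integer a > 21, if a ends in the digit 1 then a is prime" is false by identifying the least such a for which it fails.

Check each integer a > 21 in order until a ends in the digit 1 but a is not prime.
a = 31: 31 ends in 1 and is prime.
a = 41: 41 ends in 1 and is prime.
a = 51: 51 ends in 1; 51 = 3 × 17, composite.

a = 51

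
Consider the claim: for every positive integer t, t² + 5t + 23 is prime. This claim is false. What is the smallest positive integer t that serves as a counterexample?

Check each positive integer t in order until t² + 5t + 23 is not prime.
The first 13 eligible values, up to t = 13, all satisfy the conclusion.
t = 14: t² + 5t + 23 = 289 = 17 × 17, composite.

t = 14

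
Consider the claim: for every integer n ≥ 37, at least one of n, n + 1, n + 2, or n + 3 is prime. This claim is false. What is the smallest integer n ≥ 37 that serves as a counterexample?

n = 48

The first 11 eligible values, up to n = 47, all satisfy the conclusion.
n = 48: 48 = 2 × 24; 49 = 7 × 7; 50 = 2 × 25; 51 = 3 × 17 — all composite.
So n = 48 is the smallest counterexample.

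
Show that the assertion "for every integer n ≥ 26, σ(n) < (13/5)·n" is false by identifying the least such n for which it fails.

n = 60

A counterexample is any integer n ≥ 26 such that the claim fails; we check each in order.
The first 34 eligible values, up to n = 59, all satisfy the conclusion.
n = 60: σ(60) = 168; 168 ≥ 156.
Thus n = 60 disproves the claim, and no smaller n works.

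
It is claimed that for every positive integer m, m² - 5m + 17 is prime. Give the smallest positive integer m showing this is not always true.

Check each positive integer m in order until m² - 5m + 17 is not prime.
The first 12 eligible values, up to m = 12, all satisfy the conclusion.
m = 13: m² - 5m + 17 = 121 = 11 × 11, composite.
Hence m = 13 is a counterexample.

m = 13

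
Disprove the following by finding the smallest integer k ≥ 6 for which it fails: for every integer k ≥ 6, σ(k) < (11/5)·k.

k = 6: σ(6) = 12; 12 < 66/5.
k = 7: σ(7) = 8; 8 < 77/5.
k = 8: σ(8) = 15; 15 < 88/5.
k = 9: σ(9) = 13; 13 < 99/5.
k = 10: σ(10) = 18; 18 < 22.
k = 11: σ(11) = 12; 12 < 121/5.
k = 12: σ(12) = 28; 28 ≥ 132/5.
Thus k = 12 disproves the claim, and no smaller k works.

k = 12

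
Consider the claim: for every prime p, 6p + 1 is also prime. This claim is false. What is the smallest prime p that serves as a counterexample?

We need the least prime p for which 6p + 1 is not prime.
p = 2: 6p + 1 = 13, prime.
p = 3: 6p + 1 = 19, prime.
p = 5: 6p + 1 = 31, prime.
p = 7: 6p + 1 = 43, prime.
p = 11: 6p + 1 = 67, prime.
p = 13: 6p + 1 = 79, prime.
p = 17: 6p + 1 = 103, prime.
p = 19: 6p + 1 = 115 = 5 × 23, not prime.

p = 19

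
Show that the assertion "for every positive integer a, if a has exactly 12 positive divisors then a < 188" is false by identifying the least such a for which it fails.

Check each positive integer a in order until a has exactly 12 positive divisors but the claim fails.
For a = 60, 72, 84, 90, …, 150, 156, 160 the conclusion holds.
a = 198: τ(198) = 12; 198 ≥ 188.

a = 198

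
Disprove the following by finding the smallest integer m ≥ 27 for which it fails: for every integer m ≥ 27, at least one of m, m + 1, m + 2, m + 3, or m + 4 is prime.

m = 27: 29 is prime.
m = 28: 29 is prime.
m = 29: 29 is prime.
m = 30: 31 is prime.
m = 31: 31 is prime.
m = 32: 32 = 2 × 16; 33 = 3 × 11; 34 = 2 × 17; 35 = 5 × 7; 36 = 2 × 18 — all composite.

m = 32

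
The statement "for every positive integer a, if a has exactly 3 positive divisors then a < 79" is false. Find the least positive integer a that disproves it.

a = 4: τ(4) = 3; 4 < 79.
a = 9: τ(9) = 3; 9 < 79.
a = 25: τ(25) = 3; 25 < 79.
a = 49: τ(49) = 3; 49 < 79.
a = 121: τ(121) = 3; 121 ≥ 79.
Thus a = 121 disproves the claim, and no smaller a works.

a = 121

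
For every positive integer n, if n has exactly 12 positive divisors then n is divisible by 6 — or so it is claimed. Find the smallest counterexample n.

n = 140

Check each positive integer n in order until n has exactly 12 positive divisors but n is not divisible by 6.
For n = 60, 72, 84, 90, 96, 108, 126, 132 the conclusion holds.
n = 140: τ(140) = 12; 140 mod 6 = 2.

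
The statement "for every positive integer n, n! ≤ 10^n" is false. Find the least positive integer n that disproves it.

n = 25

We need the least positive integer n for which n! > 10^n.
For n = 1, 2, 3, 4, …, 22, 23, 24 the conclusion holds.
n = 25: n! = 15511210043330985984000000 and 10^n = 10000000000000000000000000, so 15511210043330985984000000 > 10000000000000000000000000.
Thus n = 25 disproves the claim, and no smaller n works.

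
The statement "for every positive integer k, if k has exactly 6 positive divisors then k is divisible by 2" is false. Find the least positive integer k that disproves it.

k = 45

k = 12: τ(12) = 6; 12 mod 2 = 0.
k = 18: τ(18) = 6; 18 mod 2 = 0.
k = 20: τ(20) = 6; 20 mod 2 = 0.
k = 28: τ(28) = 6; 28 mod 2 = 0.
k = 32: τ(32) = 6; 32 mod 2 = 0.
k = 44: τ(44) = 6; 44 mod 2 = 0.
k = 45: τ(45) = 6; 45 mod 2 = 1.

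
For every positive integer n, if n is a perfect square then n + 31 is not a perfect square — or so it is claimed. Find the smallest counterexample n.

n = 225

The first 14 eligible values, up to n = 196, all satisfy the conclusion.
n = 225: 225 = 15² and 225 + 31 = 256 = 16².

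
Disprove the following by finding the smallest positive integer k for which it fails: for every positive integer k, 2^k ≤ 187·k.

Check each positive integer k in order until 2^k > 187·k.
The first 11 eligible values, up to k = 11, all satisfy the conclusion.
k = 12: 2^k = 4096 and 187·k = 2244, so 4096 > 2244.
So k = 12 is the smallest counterexample.

k = 12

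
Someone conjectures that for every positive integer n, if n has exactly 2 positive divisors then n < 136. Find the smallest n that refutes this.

n = 137

We need the least positive integer n for which n has exactly 2 positive divisors but the claim fails.
The first 32 eligible values, up to n = 131, all satisfy the conclusion.
n = 137: τ(137) = 2; 137 ≥ 136.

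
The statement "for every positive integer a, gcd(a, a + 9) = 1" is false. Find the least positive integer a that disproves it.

A counterexample is any positive integer a such that gcd(a, a + 9) > 1; we check each in order.
a = 1: gcd(1, 10) = 1.
a = 2: gcd(2, 11) = 1.
a = 3: gcd(3, 12) = 3.

a = 3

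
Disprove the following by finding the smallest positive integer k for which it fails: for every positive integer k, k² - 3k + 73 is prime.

Check each positive integer k in order until k² - 3k + 73 is not prime.
For k = 1, 2, 3 the conclusion holds.
k = 4: k² - 3k + 73 = 77 = 7 × 11, composite.

k = 4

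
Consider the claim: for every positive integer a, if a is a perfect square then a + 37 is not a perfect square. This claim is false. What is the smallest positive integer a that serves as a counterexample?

Check each positive integer a in order until a is a perfect square but a + 37 is a perfect square.
The first 17 eligible values, up to a = 289, all satisfy the conclusion.
a = 324: 324 = 18² and 324 + 37 = 361 = 19².
So a = 324 is the smallest counterexample.

a = 324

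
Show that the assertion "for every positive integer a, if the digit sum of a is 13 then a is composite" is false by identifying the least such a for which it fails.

a = 67

A counterexample is any positive integer a such that the digit sum of a is 13 but a is prime; we check each in order.
a = 49: digit sum 13; 49 is composite.
a = 58: digit sum 13; 58 is composite.
a = 67: digit sum 13; 67 is prime, not composite.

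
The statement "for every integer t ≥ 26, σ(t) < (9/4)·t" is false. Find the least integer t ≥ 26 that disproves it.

A counterexample is any integer t ≥ 26 such that the claim fails; we check each in order.
For t = 26, 27, 28, 29 the conclusion holds.
t = 30: σ(30) = 72; 72 ≥ 135/2.
Thus t = 30 disproves the claim, and no smaller t works.

t = 30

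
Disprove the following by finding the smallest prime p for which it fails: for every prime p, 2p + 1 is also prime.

A counterexample is any prime p such that 2p + 1 is not prime; we check each in order.
p = 2: 2p + 1 = 5, prime.
p = 3: 2p + 1 = 7, prime.
p = 5: 2p + 1 = 11, prime.
p = 7: 2p + 1 = 15 = 3 × 5, not prime.
Hence p = 7 is a counterexample.

p = 7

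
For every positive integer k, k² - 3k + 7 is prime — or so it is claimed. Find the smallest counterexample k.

Check each positive integer k in order until k² - 3k + 7 is not prime.
For k = 1, 2, 3, 4, 5 the conclusion holds.
k = 6: k² - 3k + 7 = 25 = 5 × 5, composite.

k = 6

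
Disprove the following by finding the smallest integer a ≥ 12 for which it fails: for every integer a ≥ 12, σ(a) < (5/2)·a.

a = 24

The first 12 eligible values, up to a = 23, all satisfy the conclusion.
a = 24: σ(24) = 60; 60 ≥ 60.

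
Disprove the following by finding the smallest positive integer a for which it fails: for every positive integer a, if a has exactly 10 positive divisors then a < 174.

The first 4 eligible values, up to a = 162, all satisfy the conclusion.
a = 176: τ(176) = 10; 176 ≥ 174.
So a = 176 is the smallest counterexample.

a = 176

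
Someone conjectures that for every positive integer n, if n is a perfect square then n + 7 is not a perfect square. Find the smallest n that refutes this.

For n = 1, 4 the conclusion holds.
n = 9: 9 = 3² and 9 + 7 = 16 = 4².
So n = 9 is the smallest counterexample.

n = 9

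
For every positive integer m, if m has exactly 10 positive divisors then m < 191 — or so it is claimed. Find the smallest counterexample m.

Check each positive integer m in order until m has exactly 10 positive divisors but the claim fails.
The first 5 eligible values, up to m = 176, all satisfy the conclusion.
m = 208: τ(208) = 10; 208 ≥ 191.
Thus m = 208 disproves the claim, and no smaller m works.

m = 208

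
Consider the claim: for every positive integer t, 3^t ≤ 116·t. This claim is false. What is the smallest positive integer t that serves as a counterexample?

The first 5 eligible values, up to t = 5, all satisfy the conclusion.
t = 6: 3^t = 729 and 116·t = 696, so 729 > 696.
So t = 6 is the smallest counterexample.

t = 6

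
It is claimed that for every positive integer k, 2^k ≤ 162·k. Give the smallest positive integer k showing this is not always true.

A counterexample is any positive integer k such that 2^k > 162·k; we check each in order.
For k = 1, 2, 3, 4, 5, 6, 7, 8, 9, 10 the conclusion holds.
k = 11: 2^k = 2048 and 162·k = 1782, so 2048 > 1782.
Hence k = 11 is a counterexample.

k = 11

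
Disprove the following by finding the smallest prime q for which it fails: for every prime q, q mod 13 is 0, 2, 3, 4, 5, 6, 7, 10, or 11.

Check each prime q in order until the claim fails.
The first 14 eligible values, up to q = 43, all satisfy the conclusion.
q = 47: 47 mod 13 = 8 — not in {0, 2, 3, 4, 5, 6, 7, 10, 11}.
So q = 47 is the smallest counterexample.

q = 47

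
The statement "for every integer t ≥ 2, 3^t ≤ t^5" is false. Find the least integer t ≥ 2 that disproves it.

t = 11

Check each integer t ≥ 2 in order until 3^t > t^5.
The first 9 eligible values, up to t = 10, all satisfy the conclusion.
t = 11: 3^t = 177147 and t^5 = 161051, so 177147 > 161051.
Hence t = 11 is a counterexample.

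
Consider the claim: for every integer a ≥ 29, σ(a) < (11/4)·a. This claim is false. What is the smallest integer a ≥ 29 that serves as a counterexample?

a = 60

The first 31 eligible values, up to a = 59, all satisfy the conclusion.
a = 60: σ(60) = 168; 168 ≥ 165.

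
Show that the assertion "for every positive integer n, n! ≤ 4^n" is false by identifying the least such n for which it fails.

n = 9

The first 8 eligible values, up to n = 8, all satisfy the conclusion.
n = 9: n! = 362880 and 4^n = 262144, so 362880 > 262144.
Thus n = 9 disproves the claim, and no smaller n works.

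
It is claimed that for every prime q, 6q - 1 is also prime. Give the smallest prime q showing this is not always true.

A counterexample is any prime q such that 6q - 1 is not prime; we check each in order.
The first 4 eligible values, up to q = 7, all satisfy the conclusion.
q = 11: 6q - 1 = 65 = 5 × 13, not prime.
Thus q = 11 disproves the claim, and no smaller q works.

q = 11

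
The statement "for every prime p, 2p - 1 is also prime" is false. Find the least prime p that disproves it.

p = 5

We need the least prime p for which 2p - 1 is not prime.
For p = 2, 3 the conclusion holds.
p = 5: 2p - 1 = 9 = 3 × 3, not prime.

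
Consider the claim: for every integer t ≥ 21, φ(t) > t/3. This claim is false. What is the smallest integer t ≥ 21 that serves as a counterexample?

For t = 21, 22, 23 the conclusion holds.
t = 24: φ(24) = 8 and 24/3 = 8, so φ(24) ≤ 24/3.
Thus t = 24 disproves the claim, and no smaller t works.

t = 24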